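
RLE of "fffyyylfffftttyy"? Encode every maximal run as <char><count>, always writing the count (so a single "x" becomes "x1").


String: "fffyyylfffftttyy"
Scanning for consecutive runs:
  'f' x 3
  'y' x 3
  'l' x 1
  'f' x 4
  't' x 3
  'y' x 2
RLE = "f3y3l1f4t3y2"


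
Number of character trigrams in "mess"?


Word: "mess" (length 4)
Number of 3-grams = length - 3 + 1 = 4 - 3 + 1
= 2


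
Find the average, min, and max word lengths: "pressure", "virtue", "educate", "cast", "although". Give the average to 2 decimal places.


Lengths: "pressure"=8, "virtue"=6, "educate"=7, "cast"=4, "although"=8
Sum = 33, Count = 5
Average = 33/5 = 6.60
= avg=6.60, min=4, max=8


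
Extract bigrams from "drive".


Word: "drive" (length 5)
Number of bigrams = 5 - 2 + 1 = 4
  Position 0: "dr"
  Position 1: "ri"
  Position 2: "iv"
  Position 3: "ve"
Bigrams = "dr", "ri", "iv", "ve"


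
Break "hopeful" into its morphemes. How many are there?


Word: "hopeful"
Morphemes: hope + -ful
Each morpheme carries meaning
= 2 morphemes


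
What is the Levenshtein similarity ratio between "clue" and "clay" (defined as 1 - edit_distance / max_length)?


Word 1: "clue" (length 4)
Word 2: "clay" (length 4)
One optimal edit sequence:
  1. keep 'c'
  2. keep 'l'
  3. substitute 'u' -> 'a'  (+1)
  4. substitute 'e' -> 'y'  (+1)
Edit distance = 2
Max length = max(4, 4) = 4
Similarity = 1 - 2/4
= 0.5000


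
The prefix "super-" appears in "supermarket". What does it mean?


Prefix: super-
As in: supermarket -> super- + market
Meaning = above / beyond


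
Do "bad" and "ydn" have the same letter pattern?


Pattern of "bad": [0, 1, 2]
Pattern of "ydn": [0, 1, 2]
Patterns match
Same pattern = Yes


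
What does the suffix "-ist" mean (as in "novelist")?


Suffix: -ist
As in: novelist -> novel + -ist
Meaning = one who practices


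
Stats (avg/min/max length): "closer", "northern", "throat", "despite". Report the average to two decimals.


Lengths: "closer"=6, "northern"=8, "throat"=6, "despite"=7
Sum = 27, Count = 4
Average = 27/4 = 6.75
= avg=6.75, min=6, max=8


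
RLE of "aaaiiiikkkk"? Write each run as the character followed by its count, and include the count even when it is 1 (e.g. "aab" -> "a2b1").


String: "aaaiiiikkkk"
Scanning for consecutive runs:
  'a' x 3
  'i' x 4
  'k' x 4
RLE = "a3i4k4"


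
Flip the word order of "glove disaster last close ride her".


Original: "glove disaster last close ride her"
Words (1..n): glove | disaster | last | close | ride | her
Reversed (n..1): her | ride | close | last | disaster | glove
Result = "her ride close last disaster glove"


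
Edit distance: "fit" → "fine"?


Word 1: "fit" (length 3)
Word 2: "fine" (length 4)
One optimal edit sequence (insert/delete/substitute each cost 1):
  1. keep 'f'
  2. keep 'i'
  3. insert 'n'  (+1)
  4. substitute 't' -> 'e'  (+1)
Total edit operations: 2
Edit distance = 2


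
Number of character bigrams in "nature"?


Word: "nature" (length 6)
Number of 2-grams = length - 2 + 1 = 6 - 2 + 1
= 5


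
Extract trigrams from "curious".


Word: "curious" (length 7)
Number of trigrams = 7 - 3 + 1 = 5
  Position 0: "cur"
  Position 1: "uri"
  Position 2: "rio"
  Position 3: "iou"
  Position 4: "ous"
Trigrams = "cur", "uri", "rio", "iou", "ous"


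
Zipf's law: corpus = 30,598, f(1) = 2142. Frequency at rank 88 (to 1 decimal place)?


Zipf's law: f(r) = f(1) / r
f(1) = 2142
f(88) = 2142 / 88
= 24.3 occurrences


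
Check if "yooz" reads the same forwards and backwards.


Word: "yooz"
Reversed: "zooy"
Forward == Backward? yooz != zooy
Palindrome = No


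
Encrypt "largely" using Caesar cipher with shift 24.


Word: "largely"
Shift: 24
Each letter → (letter + shift) mod 26:
  'l' (11) + 24 = 9 → 'j'
  'a' (0) + 24 = 24 → 'y'
  'r' (17) + 24 = 15 → 'p'
  'g' (6) + 24 = 4 → 'e'
  'e' (4) + 24 = 2 → 'c'
  'l' (11) + 24 = 9 → 'j'
  'y' (24) + 24 = 22 → 'w'
Result = "jypecjw"


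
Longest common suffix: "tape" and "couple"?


Word 1: "tape"
Word 2: "couple"
Comparing from end:
  Pos -1: 'e' == 'e'
  Pos -2: 'p' != 'l' (stop)
LCS = "e" (length 1)


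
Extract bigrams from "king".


Word: "king" (length 4)
Number of bigrams = 4 - 2 + 1 = 3
  Position 0: "ki"
  Position 1: "in"
  Position 2: "ng"
Bigrams = "ki", "in", "ng"


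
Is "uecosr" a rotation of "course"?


Word: "course", Candidate: "uecosr"
Method: check if candidate is substring of word+word
"coursecourse" contains "uecosr"? No
Is rotation = No


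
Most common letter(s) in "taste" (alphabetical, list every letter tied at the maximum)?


Word: "taste"
Letter counts:
  'a': 1
  'e': 1
  's': 1
  't': 2
Maximum count = 2
Most frequent = 't' (2 times each)


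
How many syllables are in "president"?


Word: "president"
Syllable breakdown: pres | i | dent
Counting: 3 parts
= 3 syllables


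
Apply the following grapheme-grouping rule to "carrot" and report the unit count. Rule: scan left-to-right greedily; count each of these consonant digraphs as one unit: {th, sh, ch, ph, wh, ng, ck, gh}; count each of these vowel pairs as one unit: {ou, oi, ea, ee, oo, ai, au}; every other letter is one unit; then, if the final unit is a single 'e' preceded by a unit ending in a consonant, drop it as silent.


Word: "carrot" (6 letters)
Left-to-right scan:
  (1) 'c' (letter)
  (2) 'a' (letter)
  (3) 'r' (letter)
  (4) 'r' (letter)
  (5) 'o' (letter)
  (6) 't' (letter)
Units from scan: 6
Sound units = 6 units


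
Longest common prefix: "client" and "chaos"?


Word 1: "client"
Word 2: "chaos"
Comparing from start:
  Pos 0: 'c' == 'c'
  Pos 1: 'l' != 'h' (stop)
LCP = "c" (length 1)


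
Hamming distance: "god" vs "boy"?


Comparing character by character (same length = 3):
  Pos 0: 'g' vs 'b' !=
  Pos 1: 'o' vs 'o' =
  Pos 2: 'd' vs 'y' !=
Hamming distance = 2


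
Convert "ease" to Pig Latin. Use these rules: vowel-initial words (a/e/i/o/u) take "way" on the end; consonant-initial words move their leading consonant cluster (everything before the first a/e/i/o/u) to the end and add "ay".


Word: "ease"
Starts with vowel → add 'way'
Pig Latin = "easeway"


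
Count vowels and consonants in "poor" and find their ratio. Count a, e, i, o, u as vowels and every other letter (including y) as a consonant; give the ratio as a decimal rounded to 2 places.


Word: "poor"
Vowels (a,e,i,o,u): 2
Consonants: 2
Ratio = 2/2
= 1.00


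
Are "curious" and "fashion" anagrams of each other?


Word 1: "curious" → sorted: ciorsuu
Word 2: "fashion" → sorted: afhinos
Same letters? ciorsuu != afhinos
Anagram = No


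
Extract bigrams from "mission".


Word: "mission" (length 7)
Number of bigrams = 7 - 2 + 1 = 6
  Position 0: "mi"
  Position 1: "is"
  Position 2: "ss"
  Position 3: "si"
  Position 4: "io"
  Position 5: "on"
Bigrams = "mi", "is", "ss", "si", "io", "on"


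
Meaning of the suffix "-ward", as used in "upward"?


Suffix: -ward
Example: upward = up + -ward
Meaning = in the direction of


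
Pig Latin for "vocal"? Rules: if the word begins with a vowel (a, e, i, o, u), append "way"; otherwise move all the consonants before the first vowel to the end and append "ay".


Word: "vocal"
Starts with consonant(s) → move to end, add 'ay'
Consonant cluster: "v"
Pig Latin = "ocalvay"


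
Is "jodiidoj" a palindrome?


Word: "jodiidoj"
Reversed: "jodiidoj"
Forward == Backward? jodiidoj == jodiidoj
Palindrome = Yes


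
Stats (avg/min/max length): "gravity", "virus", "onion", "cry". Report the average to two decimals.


Lengths: "gravity"=7, "virus"=5, "onion"=5, "cry"=3
Sum = 20, Count = 4
Average = 20/4 = 5.00
= avg=5.00, min=3, max=7


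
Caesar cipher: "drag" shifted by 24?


Word: "drag"
Shift: 24
Each letter → (letter + shift) mod 26:
  'd' (3) + 24 = 1 → 'b'
  'r' (17) + 24 = 15 → 'p'
  'a' (0) + 24 = 24 → 'y'
  'g' (6) + 24 = 4 → 'e'
Result = "bpye"


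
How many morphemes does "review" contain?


Word: "review"
Morphemes: re- / view
Each morpheme carries meaning
= 2 morphemes


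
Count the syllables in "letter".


Word: "letter"
Syllable breakdown: let / ter
Counting: 2 parts
= 2 syllables


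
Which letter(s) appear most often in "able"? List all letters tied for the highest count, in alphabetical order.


Word: "able"
Letter counts:
  'a': 1
  'b': 1
  'e': 1
  'l': 1
Maximum count = 1
Most frequent = 'a', 'b', 'e', 'l' (1 time each)


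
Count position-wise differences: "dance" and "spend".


Comparing character by character (same length = 5):
  Pos 0: 'd' vs 's' !=
  Pos 1: 'a' vs 'p' !=
  Pos 2: 'n' vs 'e' !=
  Pos 3: 'c' vs 'n' !=
  Pos 4: 'e' vs 'd' !=
Hamming distance = 5


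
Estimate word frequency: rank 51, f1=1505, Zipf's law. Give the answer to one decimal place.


Zipf's law: f(r) = f(1) / r
f(1) = 1505
f(51) = 1505 / 51
= 29.5 occurrences


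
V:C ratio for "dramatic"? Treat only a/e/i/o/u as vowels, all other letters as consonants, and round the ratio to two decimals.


Word: "dramatic"
Vowels (a,e,i,o,u): 3
Consonants: 5
Ratio = 3/5
= 0.60


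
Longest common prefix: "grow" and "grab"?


Word 1: "grow"
Word 2: "grab"
Comparing from start:
  Pos 0: 'g' == 'g'
  Pos 1: 'r' == 'r'
  Pos 2: 'o' != 'a' (stop)
LCP = "gr" (length 2)


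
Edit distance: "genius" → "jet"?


Word 1: "genius" (length 6)
Word 2: "jet" (length 3)
One optimal edit sequence (insert/delete/substitute each cost 1):
  1. substitute 'g' -> 'j'  (+1)
  2. keep 'e'
  3. delete 'n'  (+1)
  4. delete 'i'  (+1)
  5. delete 'u'  (+1)
  6. substitute 's' -> 't'  (+1)
Total edit operations: 5
Edit distance = 5


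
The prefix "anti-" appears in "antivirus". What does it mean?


Prefix: anti-
As in: antivirus -> anti- + virus
Meaning = against


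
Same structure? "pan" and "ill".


Pattern of "pan": [0, 1, 2]
Pattern of "ill": [0, 1, 1]
Patterns do not match
Same pattern = No


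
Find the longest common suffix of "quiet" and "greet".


Word 1: "quiet"
Word 2: "greet"
Comparing from end:
  Pos -1: 't' == 't'
  Pos -2: 'e' == 'e'
  Pos -3: 'i' != 'e' (stop)
LCS = "et" (length 2)


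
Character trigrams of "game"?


Word: "game" (length 4)
Number of trigrams = 4 - 3 + 1 = 2
  Position 0: "gam"
  Position 1: "ame"
Trigrams = "gam", "ame"


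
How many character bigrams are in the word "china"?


Word: "china" (length 5)
Number of 2-grams = length - 2 + 1 = 5 - 2 + 1
= 4


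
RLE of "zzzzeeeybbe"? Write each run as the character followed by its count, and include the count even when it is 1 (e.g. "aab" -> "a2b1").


String: "zzzzeeeybbe"
Scanning for consecutive runs:
  'z' x 4
  'e' x 3
  'y' x 1
  'b' x 2
  'e' x 1
RLE = "z4e3y1b2e1"


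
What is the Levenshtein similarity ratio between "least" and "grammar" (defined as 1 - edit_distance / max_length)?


Word 1: "least" (length 5)
Word 2: "grammar" (length 7)
One optimal edit sequence:
  1. substitute 'l' -> 'g'  (+1)
  2. substitute 'e' -> 'r'  (+1)
  3. keep 'a'
  4. insert 'm'  (+1)
  5. insert 'm'  (+1)
  6. substitute 's' -> 'a'  (+1)
  7. substitute 't' -> 'r'  (+1)
Edit distance = 6
Max length = max(5, 7) = 7
Similarity = 1 - 6/7
= 0.1429


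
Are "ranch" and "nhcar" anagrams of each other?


Word 1: "ranch" → sorted: achnr
Word 2: "nhcar" → sorted: achnr
Same letters? achnr == achnr
Anagram = Yes


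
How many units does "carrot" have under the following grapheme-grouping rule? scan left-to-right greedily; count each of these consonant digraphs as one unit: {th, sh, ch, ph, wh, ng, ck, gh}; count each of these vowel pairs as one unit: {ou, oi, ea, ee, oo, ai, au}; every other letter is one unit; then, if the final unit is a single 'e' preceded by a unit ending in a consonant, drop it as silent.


Word: "carrot" (6 letters)
Left-to-right scan:
  [1] 'c' (letter)
  [2] 'a' (letter)
  [3] 'r' (letter)
  [4] 'r' (letter)
  [5] 'o' (letter)
  [6] 't' (letter)
Units from scan: 6
Sound units = 6 units


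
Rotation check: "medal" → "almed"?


Word: "medal", Candidate: "almed"
Method: check if candidate is substring of word+word
"medalmedal" contains "almed"? Yes
Is rotation = Yes


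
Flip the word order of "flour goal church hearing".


Original: "flour goal church hearing"
Words (1..n): flour | goal | church | hearing
Reversed (n..1): hearing | church | goal | flour
Result = "hearing church goal flour"


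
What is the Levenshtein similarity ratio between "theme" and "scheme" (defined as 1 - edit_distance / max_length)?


Word 1: "theme" (length 5)
Word 2: "scheme" (length 6)
One optimal edit sequence:
  1. insert 's'  (+1)
  2. substitute 't' -> 'c'  (+1)
  3. keep 'h'
  4. keep 'e'
  5. keep 'm'
  6. keep 'e'
Edit distance = 2
Max length = max(5, 6) = 6
Similarity = 1 - 2/6
= 0.6667


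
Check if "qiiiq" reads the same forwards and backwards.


Word: "qiiiq"
Reversed: "qiiiq"
Forward == Backward? qiiiq == qiiiq
Palindrome = Yes


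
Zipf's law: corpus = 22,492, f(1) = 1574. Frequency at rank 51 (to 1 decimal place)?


Zipf's law: f(r) = f(1) / r
f(1) = 1574
f(51) = 1574 / 51
= 30.9 occurrences


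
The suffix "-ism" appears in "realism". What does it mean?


Suffix: -ism
Example: realism = real + -ism
Meaning = belief / practice


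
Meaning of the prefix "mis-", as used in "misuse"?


Prefix: mis-
Example: misuse (mis- + use)
Meaning = wrongly


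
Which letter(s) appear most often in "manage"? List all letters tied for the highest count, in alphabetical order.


Word: "manage"
Letter counts:
  'a': 2
  'e': 1
  'g': 1
  'm': 1
  'n': 1
Maximum count = 2
Most frequent = 'a' (2 times each)


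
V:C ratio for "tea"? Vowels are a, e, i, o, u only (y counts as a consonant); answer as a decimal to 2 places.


Word: "tea"
Vowels (a,e,i,o,u): 2
Consonants: 1
Ratio = 2/1
= 2.00


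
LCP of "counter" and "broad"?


Word 1: "counter"
Word 2: "broad"
Comparing from start:
  Pos 0: 'c' != 'b' (stop)
LCP = "" (length 0)


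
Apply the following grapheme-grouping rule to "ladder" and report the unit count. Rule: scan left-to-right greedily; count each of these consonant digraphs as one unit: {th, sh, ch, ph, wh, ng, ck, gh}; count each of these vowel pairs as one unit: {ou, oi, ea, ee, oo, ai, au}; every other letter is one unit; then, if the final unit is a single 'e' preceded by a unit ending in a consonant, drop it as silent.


Word: "ladder" (6 letters)
Left-to-right scan:
  1. 'l' (letter)
  2. 'a' (letter)
  3. 'd' (letter)
  4. 'd' (letter)
  5. 'e' (letter)
  6. 'r' (letter)
Units from scan: 6
Sound units = 6 units


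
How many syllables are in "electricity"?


Word: "electricity"
Syllable breakdown: e-lec-tric-i-ty
Counting: 5 parts
= 5 syllables


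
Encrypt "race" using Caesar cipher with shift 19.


Word: "race"
Shift: 19
Each letter → (letter + shift) mod 26:
  'r' (17) + 19 = 10 → 'k'
  'a' (0) + 19 = 19 → 't'
  'c' (2) + 19 = 21 → 'v'
  'e' (4) + 19 = 23 → 'x'
Result = "ktvx"


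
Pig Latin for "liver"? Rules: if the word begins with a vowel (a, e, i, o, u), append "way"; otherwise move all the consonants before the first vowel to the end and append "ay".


Word: "liver"
Starts with consonant(s) → move to end, add 'ay'
Consonant cluster: "l"
Pig Latin = "iverlay"


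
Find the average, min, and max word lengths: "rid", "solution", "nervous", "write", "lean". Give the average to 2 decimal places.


Lengths: "rid"=3, "solution"=8, "nervous"=7, "write"=5, "lean"=4
Sum = 27, Count = 5
Average = 27/5 = 5.40
= avg=5.40, min=3, max=8


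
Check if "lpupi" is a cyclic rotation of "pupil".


Word: "pupil", Candidate: "lpupi"
Method: check if candidate is substring of word+word
"pupilpupil" contains "lpupi"? Yes
Is rotation = Yes


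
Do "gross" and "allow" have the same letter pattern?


Pattern of "gross": [0, 1, 2, 3, 3]
Pattern of "allow": [0, 1, 1, 2, 3]
Patterns do not match
Same pattern = No


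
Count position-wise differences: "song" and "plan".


Comparing character by character (same length = 4):
  Pos 0: 's' vs 'p' !=
  Pos 1: 'o' vs 'l' !=
  Pos 2: 'n' vs 'a' !=
  Pos 3: 'g' vs 'n' !=
Hamming distance = 4


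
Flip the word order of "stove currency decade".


Original: "stove currency decade"
Words (1..n): stove | currency | decade
Reversed (n..1): decade | currency | stove
Result = "decade currency stove"


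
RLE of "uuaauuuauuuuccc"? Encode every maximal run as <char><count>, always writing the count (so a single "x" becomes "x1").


String: "uuaauuuauuuuccc"
Scanning for consecutive runs:
  'u' x 2
  'a' x 2
  'u' x 3
  'a' x 1
  'u' x 4
  'c' x 3
RLE = "u2a2u3a1u4c3"


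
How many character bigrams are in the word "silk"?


Word: "silk" (length 4)
Number of 2-grams = length - 2 + 1 = 4 - 2 + 1
= 3


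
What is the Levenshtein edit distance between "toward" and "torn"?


Word 1: "toward" (length 6)
Word 2: "torn" (length 4)
One optimal edit sequence (insert/delete/substitute each cost 1):
  1. keep 't'
  2. keep 'o'
  3. delete 'w'  (+1)
  4. delete 'a'  (+1)
  5. keep 'r'
  6. substitute 'd' -> 'n'  (+1)
Total edit operations: 3
Edit distance = 3


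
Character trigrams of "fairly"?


Word: "fairly" (length 6)
Number of trigrams = 6 - 3 + 1 = 4
  Position 0: "fai"
  Position 1: "air"
  Position 2: "irl"
  Position 3: "rly"
Trigrams = "fai", "air", "irl", "rly"


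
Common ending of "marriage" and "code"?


Word 1: "marriage"
Word 2: "code"
Comparing from end:
  Pos -1: 'e' == 'e'
  Pos -2: 'g' != 'd' (stop)
LCS = "e" (length 1)


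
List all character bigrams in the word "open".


Word: "open" (length 4)
Number of bigrams = 4 - 2 + 1 = 3
  Position 0: "op"
  Position 1: "pe"
  Position 2: "en"
Bigrams = "op", "pe", "en"


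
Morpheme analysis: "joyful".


Word: "joyful"
Morphemes: joy + -ful
Each morpheme carries meaning
= 2 morphemes


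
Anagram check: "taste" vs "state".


Word 1: "taste" → sorted: aestt
Word 2: "state" → sorted: aestt
Same letters? aestt == aestt
Anagram = Yes


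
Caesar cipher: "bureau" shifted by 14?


Word: "bureau"
Shift: 14
Each letter → (letter + shift) mod 26:
  'b' (1) + 14 = 15 → 'p'
  'u' (20) + 14 = 8 → 'i'
  'r' (17) + 14 = 5 → 'f'
  'e' (4) + 14 = 18 → 's'
  'a' (0) + 14 = 14 → 'o'
  'u' (20) + 14 = 8 → 'i'
Result = "pifsoi"


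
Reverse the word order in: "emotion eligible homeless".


Original: "emotion eligible homeless"
Words (1..n): emotion | eligible | homeless
Reversed (n..1): homeless | eligible | emotion
Result = "homeless eligible emotion"


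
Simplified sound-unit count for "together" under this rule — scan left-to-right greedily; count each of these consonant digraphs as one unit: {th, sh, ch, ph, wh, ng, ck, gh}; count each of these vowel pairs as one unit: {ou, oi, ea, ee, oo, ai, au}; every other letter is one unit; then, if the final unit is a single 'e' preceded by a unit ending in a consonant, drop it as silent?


Word: "together" (8 letters)
Left-to-right scan:
  (1) 't' (letter)
  (2) 'o' (letter)
  (3) 'g' (letter)
  (4) 'e' (letter)
  (5) 'th' (digraph)
  (6) 'e' (letter)
  (7) 'r' (letter)
Units from scan: 7
Sound units = 7 units


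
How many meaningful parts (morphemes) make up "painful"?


Word: "painful"
Morphemes: pain / -ful
Each morpheme carries meaning
= 2 morphemes


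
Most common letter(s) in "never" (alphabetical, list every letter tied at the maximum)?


Word: "never"
Letter counts:
  'e': 2
  'n': 1
  'r': 1
  'v': 1
Maximum count = 2
Most frequent = 'e' (2 times each)


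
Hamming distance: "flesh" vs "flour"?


Comparing character by character (same length = 5):
  Pos 0: 'f' vs 'f' =
  Pos 1: 'l' vs 'l' =
  Pos 2: 'e' vs 'o' !=
  Pos 3: 's' vs 'u' !=
  Pos 4: 'h' vs 'r' !=
Hamming distance = 3


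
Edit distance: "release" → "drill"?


Word 1: "release" (length 7)
Word 2: "drill" (length 5)
One optimal edit sequence (insert/delete/substitute each cost 1):
  1. insert 'd'  (+1)
  2. keep 'r'
  3. substitute 'e' -> 'i'  (+1)
  4. keep 'l'
  5. delete 'e'  (+1)
  6. delete 'a'  (+1)
  7. delete 's'  (+1)
  8. substitute 'e' -> 'l'  (+1)
Total edit operations: 6
Edit distance = 6


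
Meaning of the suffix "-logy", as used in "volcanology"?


Suffix: -logy
As in: volcanology -> volcano + -logy
Meaning = study of


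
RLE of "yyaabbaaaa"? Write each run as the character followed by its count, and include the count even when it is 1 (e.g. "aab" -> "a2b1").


String: "yyaabbaaaa"
Scanning for consecutive runs:
  'y' x 2
  'a' x 2
  'b' x 2
  'a' x 4
RLE = "y2a2b2a4"


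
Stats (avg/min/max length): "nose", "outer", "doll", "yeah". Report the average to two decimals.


Lengths: "nose"=4, "outer"=5, "doll"=4, "yeah"=4
Sum = 17, Count = 4
Average = 17/4 = 4.25
= avg=4.25, min=4, max=5


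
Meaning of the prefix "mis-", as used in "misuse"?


Prefix: mis-
Example: misuse (mis- + use)
Meaning = wrongly


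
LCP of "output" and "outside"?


Word 1: "output"
Word 2: "outside"
Comparing from start:
  Pos 0: 'o' == 'o'
  Pos 1: 'u' == 'u'
  Pos 2: 't' == 't'
  Pos 3: 'p' != 's' (stop)
LCP = "out" (length 3)


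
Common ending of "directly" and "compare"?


Word 1: "directly"
Word 2: "compare"
Comparing from end:
  Pos -1: 'y' != 'e' (stop)
LCS = "" (length 0)


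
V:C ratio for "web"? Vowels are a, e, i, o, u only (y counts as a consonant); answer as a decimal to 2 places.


Word: "web"
Vowels (a,e,i,o,u): 1
Consonants: 2
Ratio = 1/2
= 0.50


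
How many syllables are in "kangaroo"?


Word: "kangaroo"
Syllable breakdown: kan · ga · roo
Counting: 3 parts
= 3 syllables


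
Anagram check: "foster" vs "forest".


Word 1: "foster" → sorted: eforst
Word 2: "forest" → sorted: eforst
Same letters? eforst == eforst
Anagram = Yes


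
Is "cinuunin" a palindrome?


Word: "cinuunin"
Reversed: "ninuunic"
Forward == Backward? cinuunin != ninuunic
Palindrome = No


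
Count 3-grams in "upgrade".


Word: "upgrade" (length 7)
Number of 3-grams = length - 3 + 1 = 7 - 3 + 1
= 5


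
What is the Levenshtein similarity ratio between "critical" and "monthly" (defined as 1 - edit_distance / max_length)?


Word 1: "critical" (length 8)
Word 2: "monthly" (length 7)
One optimal edit sequence:
  1. substitute 'c' -> 'm'  (+1)
  2. substitute 'r' -> 'o'  (+1)
  3. substitute 'i' -> 'n'  (+1)
  4. keep 't'
  5. delete 'i'  (+1)
  6. substitute 'c' -> 'h'  (+1)
  7. substitute 'a' -> 'l'  (+1)
  8. substitute 'l' -> 'y'  (+1)
Edit distance = 7
Max length = max(8, 7) = 8
Similarity = 1 - 7/8
= 0.1250


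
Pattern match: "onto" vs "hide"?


Pattern of "onto": [0, 1, 2, 0]
Pattern of "hide": [0, 1, 2, 3]
Patterns do not match
Same pattern = No


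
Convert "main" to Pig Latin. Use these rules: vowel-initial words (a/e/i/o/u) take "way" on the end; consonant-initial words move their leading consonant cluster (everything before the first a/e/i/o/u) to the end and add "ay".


Word: "main"
Starts with consonant(s) → move to end, add 'ay'
Consonant cluster: "m"
Pig Latin = "ainmay"


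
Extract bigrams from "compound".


Word: "compound" (length 8)
Number of bigrams = 8 - 2 + 1 = 7
  Position 0: "co"
  Position 1: "om"
  Position 2: "mp"
  Position 3: "po"
  Position 4: "ou"
  Position 5: "un"
  Position 6: "nd"
Bigrams = "co", "om", "mp", "po", "ou", "un", "nd"


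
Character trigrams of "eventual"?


Word: "eventual" (length 8)
Number of trigrams = 8 - 3 + 1 = 6
  Position 0: "eve"
  Position 1: "ven"
  Position 2: "ent"
  Position 3: "ntu"
  Position 4: "tua"
  Position 5: "ual"
Trigrams = "eve", "ven", "ent", "ntu", "tua", "ual"


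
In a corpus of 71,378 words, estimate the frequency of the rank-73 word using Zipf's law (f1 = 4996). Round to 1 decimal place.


Zipf's law: f(r) = f(1) / r
f(1) = 4996
f(73) = 4996 / 73
= 68.4 occurrences


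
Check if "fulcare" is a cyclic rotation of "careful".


Word: "careful", Candidate: "fulcare"
Method: check if candidate is substring of word+word
"carefulcareful" contains "fulcare"? Yes
Is rotation = Yes


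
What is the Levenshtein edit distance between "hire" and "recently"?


Word 1: "hire" (length 4)
Word 2: "recently" (length 8)
One optimal edit sequence (insert/delete/substitute each cost 1):
  1. substitute 'h' -> 'r'  (+1)
  2. substitute 'i' -> 'e'  (+1)
  3. substitute 'r' -> 'c'  (+1)
  4. keep 'e'
  5. insert 'n'  (+1)
  6. insert 't'  (+1)
  7. insert 'l'  (+1)
  8. insert 'y'  (+1)
Total edit operations: 7
Edit distance = 7


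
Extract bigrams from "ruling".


Word: "ruling" (length 6)
Number of bigrams = 6 - 2 + 1 = 5
  Position 0: "ru"
  Position 1: "ul"
  Position 2: "li"
  Position 3: "in"
  Position 4: "ng"
Bigrams = "ru", "ul", "li", "in", "ng"


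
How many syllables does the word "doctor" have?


Word: "doctor"
Syllable breakdown: doc · tor
Counting: 2 parts
= 2 syllables


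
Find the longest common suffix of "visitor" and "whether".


Word 1: "visitor"
Word 2: "whether"
Comparing from end:
  Pos -1: 'r' == 'r'
  Pos -2: 'o' != 'e' (stop)
LCS = "r" (length 1)


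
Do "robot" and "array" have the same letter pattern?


Pattern of "robot": [0, 1, 2, 1, 3]
Pattern of "array": [0, 1, 1, 0, 2]
Patterns do not match
Same pattern = No


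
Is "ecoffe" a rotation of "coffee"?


Word: "coffee", Candidate: "ecoffe"
Method: check if candidate is substring of word+word
"coffeecoffee" contains "ecoffe"? Yes
Is rotation = Yes


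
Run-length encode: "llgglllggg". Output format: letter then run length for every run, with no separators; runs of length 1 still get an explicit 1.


String: "llgglllggg"
Scanning for consecutive runs:
  'l' x 2
  'g' x 2
  'l' x 3
  'g' x 3
RLE = "l2g2l3g3"


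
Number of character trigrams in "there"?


Word: "there" (length 5)
Number of 3-grams = length - 3 + 1 = 5 - 3 + 1
= 3


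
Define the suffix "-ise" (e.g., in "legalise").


Suffix: -ise
As in: legalise -> legal + -ise
Meaning = to make


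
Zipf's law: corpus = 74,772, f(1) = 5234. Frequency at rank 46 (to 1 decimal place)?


Zipf's law: f(r) = f(1) / r
f(1) = 5234
f(46) = 5234 / 46
= 113.8 occurrences


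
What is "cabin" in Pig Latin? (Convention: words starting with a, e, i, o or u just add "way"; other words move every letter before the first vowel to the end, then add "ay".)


Word: "cabin"
Starts with consonant(s) → move to end, add 'ay'
Consonant cluster: "c"
Pig Latin = "abincay"


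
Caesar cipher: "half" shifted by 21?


Word: "half"
Shift: 21
Each letter → (letter + shift) mod 26:
  'h' (7) + 21 = 2 → 'c'
  'a' (0) + 21 = 21 → 'v'
  'l' (11) + 21 = 6 → 'g'
  'f' (5) + 21 = 0 → 'a'
Result = "cvga"


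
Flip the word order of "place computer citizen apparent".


Original: "place computer citizen apparent"
Words (1..n): place | computer | citizen | apparent
Reversed (n..1): apparent | citizen | computer | place
Result = "apparent citizen computer place"


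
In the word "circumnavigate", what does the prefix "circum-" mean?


Prefix: circum-
As in: circumnavigate -> circum- + navigate
Meaning = around


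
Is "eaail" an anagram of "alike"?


Word 1: "alike" → sorted: aeikl
Word 2: "eaail" → sorted: aaeil
Same letters? aeikl != aaeil
Anagram = No


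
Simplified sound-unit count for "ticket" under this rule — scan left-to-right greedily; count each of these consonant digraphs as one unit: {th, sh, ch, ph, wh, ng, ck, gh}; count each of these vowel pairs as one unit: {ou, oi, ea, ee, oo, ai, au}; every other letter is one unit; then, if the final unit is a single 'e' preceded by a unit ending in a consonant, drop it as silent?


Word: "ticket" (6 letters)
Left-to-right scan:
  [1] 't' (letter)
  [2] 'i' (letter)
  [3] 'ck' (digraph)
  [4] 'e' (letter)
  [5] 't' (letter)
Units from scan: 5
Sound units = 5 units


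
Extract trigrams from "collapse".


Word: "collapse" (length 8)
Number of trigrams = 8 - 3 + 1 = 6
  Position 0: "col"
  Position 1: "oll"
  Position 2: "lla"
  Position 3: "lap"
  Position 4: "aps"
  Position 5: "pse"
Trigrams = "col", "oll", "lla", "lap", "aps", "pse"


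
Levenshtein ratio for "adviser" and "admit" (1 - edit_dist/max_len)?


Word 1: "adviser" (length 7)
Word 2: "admit" (length 5)
One optimal edit sequence:
  1. keep 'a'
  2. keep 'd'
  3. substitute 'v' -> 'm'  (+1)
  4. keep 'i'
  5. delete 's'  (+1)
  6. delete 'e'  (+1)
  7. substitute 'r' -> 't'  (+1)
Edit distance = 4
Max length = max(7, 5) = 7
Similarity = 1 - 4/7
= 0.4286


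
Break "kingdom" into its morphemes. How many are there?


Word: "kingdom"
Morphemes: king / -dom
Each morpheme carries meaning
= 2 morphemes


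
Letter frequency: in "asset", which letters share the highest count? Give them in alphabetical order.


Word: "asset"
Letter counts:
  'a': 1
  'e': 1
  's': 2
  't': 1
Maximum count = 2
Most frequent = 's' (2 times each)


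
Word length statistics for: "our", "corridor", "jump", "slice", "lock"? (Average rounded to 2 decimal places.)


Lengths: "our"=3, "corridor"=8, "jump"=4, "slice"=5, "lock"=4
Sum = 24, Count = 5
Average = 24/5 = 4.80
= avg=4.80, min=3, max=8


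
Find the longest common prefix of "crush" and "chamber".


Word 1: "crush"
Word 2: "chamber"
Comparing from start:
  Pos 0: 'c' == 'c'
  Pos 1: 'r' != 'h' (stop)
LCP = "c" (length 1)


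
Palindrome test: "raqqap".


Word: "raqqap"
Reversed: "paqqar"
Forward == Backward? raqqap != paqqar
Palindrome = No


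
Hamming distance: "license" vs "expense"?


Comparing character by character (same length = 7):
  Pos 0: 'l' vs 'e' !=
  Pos 1: 'i' vs 'x' !=
  Pos 2: 'c' vs 'p' !=
  Pos 3: 'e' vs 'e' =
  Pos 4: 'n' vs 'n' =
  Pos 5: 's' vs 's' =
  Pos 6: 'e' vs 'e' =
Hamming distance = 3


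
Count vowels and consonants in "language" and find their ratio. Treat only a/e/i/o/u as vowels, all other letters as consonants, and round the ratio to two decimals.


Word: "language"
Vowels (a,e,i,o,u): 4
Consonants: 4
Ratio = 4/4
= 1.00


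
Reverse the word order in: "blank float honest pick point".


Original: "blank float honest pick point"
Words (1..n): blank | float | honest | pick | point
Reversed (n..1): point | pick | honest | float | blank
Result = "point pick honest float blank"


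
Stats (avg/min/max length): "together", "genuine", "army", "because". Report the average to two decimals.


Lengths: "together"=8, "genuine"=7, "army"=4, "because"=7
Sum = 26, Count = 4
Average = 26/4 = 6.50
= avg=6.50, min=4, max=8


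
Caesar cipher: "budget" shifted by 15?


Word: "budget"
Shift: 15
Each letter → (letter + shift) mod 26:
  'b' (1) + 15 = 16 → 'q'
  'u' (20) + 15 = 9 → 'j'
  'd' (3) + 15 = 18 → 's'
  'g' (6) + 15 = 21 → 'v'
  'e' (4) + 15 = 19 → 't'
  't' (19) + 15 = 8 → 'i'
Result = "qjsvti"


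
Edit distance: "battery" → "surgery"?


Word 1: "battery" (length 7)
Word 2: "surgery" (length 7)
One optimal edit sequence (insert/delete/substitute each cost 1):
  1. substitute 'b' -> 's'  (+1)
  2. substitute 'a' -> 'u'  (+1)
  3. substitute 't' -> 'r'  (+1)
  4. substitute 't' -> 'g'  (+1)
  5. keep 'e'
  6. keep 'r'
  7. keep 'y'
Total edit operations: 4
Edit distance = 4


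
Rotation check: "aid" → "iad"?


Word: "aid", Candidate: "iad"
Method: check if candidate is substring of word+word
"aidaid" contains "iad"? No
Is rotation = No


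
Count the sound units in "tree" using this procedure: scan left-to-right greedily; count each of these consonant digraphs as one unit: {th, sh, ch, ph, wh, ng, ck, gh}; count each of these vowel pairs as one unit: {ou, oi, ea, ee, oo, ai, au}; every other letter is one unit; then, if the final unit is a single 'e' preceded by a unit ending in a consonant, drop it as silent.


Word: "tree" (4 letters)
Left-to-right scan:
  1. 't' (letter)
  2. 'r' (letter)
  3. 'ee' (vowel-pair)
Units from scan: 3
Sound units = 3 units


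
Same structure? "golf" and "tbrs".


Pattern of "golf": [0, 1, 2, 3]
Pattern of "tbrs": [0, 1, 2, 3]
Patterns match
Same pattern = Yes


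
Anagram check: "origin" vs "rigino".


Word 1: "origin" → sorted: giinor
Word 2: "rigino" → sorted: giinor
Same letters? giinor == giinor
Anagram = Yes


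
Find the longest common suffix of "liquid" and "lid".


Word 1: "liquid"
Word 2: "lid"
Comparing from end:
  Pos -1: 'd' == 'd'
  Pos -2: 'i' == 'i'
  Pos -3: 'u' != 'l' (stop)
LCS = "id" (length 2)


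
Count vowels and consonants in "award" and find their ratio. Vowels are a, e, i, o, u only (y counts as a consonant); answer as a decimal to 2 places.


Word: "award"
Vowels (a,e,i,o,u): 2
Consonants: 3
Ratio = 2/3
= 0.67


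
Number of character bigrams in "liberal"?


Word: "liberal" (length 7)
Number of 2-grams = length - 2 + 1 = 7 - 2 + 1
= 6


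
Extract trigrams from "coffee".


Word: "coffee" (length 6)
Number of trigrams = 6 - 3 + 1 = 4
  Position 0: "cof"
  Position 1: "off"
  Position 2: "ffe"
  Position 3: "fee"
Trigrams = "cof", "off", "ffe", "fee"


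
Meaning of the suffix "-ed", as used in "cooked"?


Suffix: -ed
As in: cooked -> cook + -ed
Meaning = past tense


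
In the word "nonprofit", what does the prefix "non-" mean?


Prefix: non-
Example: nonprofit (non- + profit)
Meaning = not


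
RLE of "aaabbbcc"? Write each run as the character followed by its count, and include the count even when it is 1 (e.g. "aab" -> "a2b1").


String: "aaabbbcc"
Scanning for consecutive runs:
  'a' x 3
  'b' x 3
  'c' x 2
RLE = "a3b3c2"


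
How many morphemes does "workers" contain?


Word: "workers"
Morphemes: work | -er | -s
Each morpheme carries meaning
= 3 morphemes


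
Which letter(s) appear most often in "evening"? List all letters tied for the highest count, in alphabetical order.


Word: "evening"
Letter counts:
  'e': 2
  'g': 1
  'i': 1
  'n': 2
  'v': 1
Maximum count = 2
Most frequent = 'e', 'n' (2 times each)


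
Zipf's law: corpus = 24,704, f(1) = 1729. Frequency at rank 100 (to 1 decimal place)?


Zipf's law: f(r) = f(1) / r
f(1) = 1729
f(100) = 1729 / 100
= 17.3 occurrences


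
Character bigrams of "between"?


Word: "between" (length 7)
Number of bigrams = 7 - 2 + 1 = 6
  Position 0: "be"
  Position 1: "et"
  Position 2: "tw"
  Position 3: "we"
  Position 4: "ee"
  Position 5: "en"
Bigrams = "be", "et", "tw", "we", "ee", "en"


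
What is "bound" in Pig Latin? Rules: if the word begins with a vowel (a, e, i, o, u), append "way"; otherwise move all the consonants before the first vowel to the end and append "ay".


Word: "bound"
Starts with consonant(s) → move to end, add 'ay'
Consonant cluster: "b"
Pig Latin = "oundbay"


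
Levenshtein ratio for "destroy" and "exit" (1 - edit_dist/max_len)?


Word 1: "destroy" (length 7)
Word 2: "exit" (length 4)
One optimal edit sequence:
  1. delete 'd'  (+1)
  2. keep 'e'
  3. delete 's'  (+1)
  4. delete 't'  (+1)
  5. substitute 'r' -> 'x'  (+1)
  6. substitute 'o' -> 'i'  (+1)
  7. substitute 'y' -> 't'  (+1)
Edit distance = 6
Max length = max(7, 4) = 7
Similarity = 1 - 6/7
= 0.1429


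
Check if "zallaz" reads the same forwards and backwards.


Word: "zallaz"
Reversed: "zallaz"
Forward == Backward? zallaz == zallaz
Palindrome = Yes


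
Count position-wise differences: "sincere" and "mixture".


Comparing character by character (same length = 7):
  Pos 0: 's' vs 'm' !=
  Pos 1: 'i' vs 'i' =
  Pos 2: 'n' vs 'x' !=
  Pos 3: 'c' vs 't' !=
  Pos 4: 'e' vs 'u' !=
  Pos 5: 'r' vs 'r' =
  Pos 6: 'e' vs 'e' =
Hamming distance = 4


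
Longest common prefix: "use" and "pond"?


Word 1: "use"
Word 2: "pond"
Comparing from start:
  Pos 0: 'u' != 'p' (stop)
LCP = "" (length 0)


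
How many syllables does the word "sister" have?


Word: "sister"
Syllable breakdown: sis · ter
Counting: 2 parts
= 2 syllables


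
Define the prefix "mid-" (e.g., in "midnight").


Prefix: mid-
Example: midnight (mid- + night)
Meaning = middle


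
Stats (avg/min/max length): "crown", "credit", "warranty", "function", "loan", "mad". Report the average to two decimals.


Lengths: "crown"=5, "credit"=6, "warranty"=8, "function"=8, "loan"=4, "mad"=3
Sum = 34, Count = 6
Average = 34/6 = 5.67
= avg=5.67, min=3, max=8


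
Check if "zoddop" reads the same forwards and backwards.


Word: "zoddop"
Reversed: "poddoz"
Forward == Backward? zoddop != poddoz
Palindrome = No


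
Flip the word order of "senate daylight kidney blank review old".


Original: "senate daylight kidney blank review old"
Words (1..n): senate | daylight | kidney | blank | review | old
Reversed (n..1): old | review | blank | kidney | daylight | senate
Result = "old review blank kidney daylight senate"


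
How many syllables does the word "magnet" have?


Word: "magnet"
Syllable breakdown: mag · net
Counting: 2 parts
= 2 syllables


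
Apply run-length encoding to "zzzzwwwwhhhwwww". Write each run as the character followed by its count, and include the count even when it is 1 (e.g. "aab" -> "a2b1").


String: "zzzzwwwwhhhwwww"
Scanning for consecutive runs:
  'z' x 4
  'w' x 4
  'h' x 3
  'w' x 4
RLE = "z4w4h3w4"


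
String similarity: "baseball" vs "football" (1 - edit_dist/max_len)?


Word 1: "baseball" (length 8)
Word 2: "football" (length 8)
One optimal edit sequence:
  1. substitute 'b' -> 'f'  (+1)
  2. substitute 'a' -> 'o'  (+1)
  3. substitute 's' -> 'o'  (+1)
  4. substitute 'e' -> 't'  (+1)
  5. keep 'b'
  6. keep 'a'
  7. keep 'l'
  8. keep 'l'
Edit distance = 4
Max length = max(8, 8) = 8
Similarity = 1 - 4/8
= 0.5000


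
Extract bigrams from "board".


Word: "board" (length 5)
Number of bigrams = 5 - 2 + 1 = 4
  Position 0: "bo"
  Position 1: "oa"
  Position 2: "ar"
  Position 3: "rd"
Bigrams = "bo", "oa", "ar", "rd"


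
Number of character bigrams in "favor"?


Word: "favor" (length 5)
Number of 2-grams = length - 2 + 1 = 5 - 2 + 1
= 4


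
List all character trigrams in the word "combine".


Word: "combine" (length 7)
Number of trigrams = 7 - 3 + 1 = 5
  Position 0: "com"
  Position 1: "omb"
  Position 2: "mbi"
  Position 3: "bin"
  Position 4: "ine"
Trigrams = "com", "omb", "mbi", "bin", "ine"


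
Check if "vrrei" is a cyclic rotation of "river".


Word: "river", Candidate: "vrrei"
Method: check if candidate is substring of word+word
"riverriver" contains "vrrei"? No
Is rotation = No


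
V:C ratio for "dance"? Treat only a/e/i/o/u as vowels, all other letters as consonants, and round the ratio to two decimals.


Word: "dance"
Vowels (a,e,i,o,u): 2
Consonants: 3
Ratio = 2/3
= 0.67


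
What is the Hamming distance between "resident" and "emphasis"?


Comparing character by character (same length = 8):
  Pos 0: 'r' vs 'e' !=
  Pos 1: 'e' vs 'm' !=
  Pos 2: 's' vs 'p' !=
  Pos 3: 'i' vs 'h' !=
  Pos 4: 'd' vs 'a' !=
  Pos 5: 'e' vs 's' !=
  Pos 6: 'n' vs 'i' !=
  Pos 7: 't' vs 's' !=
Hamming distance = 8


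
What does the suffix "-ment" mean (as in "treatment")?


Suffix: -ment
Example: treatment (treat + -ment)
Meaning = result of action


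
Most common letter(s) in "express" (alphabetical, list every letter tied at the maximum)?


Word: "express"
Letter counts:
  'e': 2
  'p': 1
  'r': 1
  's': 2
  'x': 1
Maximum count = 2
Most frequent = 'e', 's' (2 times each)


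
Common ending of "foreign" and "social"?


Word 1: "foreign"
Word 2: "social"
Comparing from end:
  Pos -1: 'n' != 'l' (stop)
LCS = "" (length 0)


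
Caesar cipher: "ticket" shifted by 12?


Word: "ticket"
Shift: 12
Each letter → (letter + shift) mod 26:
  't' (19) + 12 = 5 → 'f'
  'i' (8) + 12 = 20 → 'u'
  'c' (2) + 12 = 14 → 'o'
  'k' (10) + 12 = 22 → 'w'
  'e' (4) + 12 = 16 → 'q'
  't' (19) + 12 = 5 → 'f'
Result = "fuowqf"
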